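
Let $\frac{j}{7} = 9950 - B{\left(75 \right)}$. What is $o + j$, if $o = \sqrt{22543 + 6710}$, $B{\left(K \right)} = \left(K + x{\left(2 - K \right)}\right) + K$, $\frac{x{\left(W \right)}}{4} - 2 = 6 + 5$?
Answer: $68236 + 7 \sqrt{597} \approx 68407.0$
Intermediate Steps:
$x{\left(W \right)} = 52$ ($x{\left(W \right)} = 8 + 4 \left(6 + 5\right) = 8 + 4 \cdot 11 = 8 + 44 = 52$)
$B{\left(K \right)} = 52 + 2 K$ ($B{\left(K \right)} = \left(K + 52\right) + K = \left(52 + K\right) + K = 52 + 2 K$)
$o = 7 \sqrt{597}$ ($o = \sqrt{29253} = 7 \sqrt{597} \approx 171.04$)
$j = 68236$ ($j = 7 \left(9950 - \left(52 + 2 \cdot 75\right)\right) = 7 \left(9950 - \left(52 + 150\right)\right) = 7 \left(9950 - 202\right) = 7 \cdot 9748 = 68236$)
$o + j = 7 \sqrt{597} + 68236 = 68236 + 7 \sqrt{597}$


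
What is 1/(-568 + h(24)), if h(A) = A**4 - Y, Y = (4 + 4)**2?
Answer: 1/331144 ≈ 3.0198e-6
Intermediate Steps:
Y = 64 (Y = 8**2 = 64)
h(A) = -64 + A**4 (h(A) = A**4 - 1*64 = A**4 - 64 = -64 + A**4)
1/(-568 + h(24)) = 1/(-568 + (-64 + 24**4)) = 1/(-568 + (-64 + 331776)) = 1/(-568 + 331712) = 1/331144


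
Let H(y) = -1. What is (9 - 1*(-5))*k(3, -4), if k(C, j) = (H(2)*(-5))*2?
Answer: 140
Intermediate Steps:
k(C, j) = 10 (k(C, j) = -1*(-5)*2 = 5*2 = 10)
(9 - 1*(-5))*k(3, -4) = (9 - 1*(-5))*10 = (9 + 5)*10 = 14*10 = 140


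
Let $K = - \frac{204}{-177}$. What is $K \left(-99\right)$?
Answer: $- \frac{6732}{59} \approx -114.1$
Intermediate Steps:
$K = \frac{68}{59}$ ($K = \left(-204\right) \left(- \frac{1}{177}\right) = \frac{68}{59} \approx 1.1525$)
$K \left(-99\right) = \frac{68}{59} \left(-99\right) = - \frac{6732}{59}$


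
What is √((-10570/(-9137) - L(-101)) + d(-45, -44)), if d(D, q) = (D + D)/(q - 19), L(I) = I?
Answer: √423742382021/63959 ≈ 10.178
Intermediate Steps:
d(D, q) = 2*D/(-19 + q) (d(D, q) = (2*D)/(-19 + q) = 2*D/(-19 + q))
√((-10570/(-9137) - L(-101)) + d(-45, -44)) = √((-10570/(-9137) - 1*(-101)) + 2*(-45)/(-19 - 44)) = √((-10570*(-1/9137) + 101) + 2*(-45)/(-63)) = √((10570/9137 + 101) + 2*(-45)*(-1/63)) = √(933407/9137 + 10/7) = √(6625219/63959) = √423742382021/63959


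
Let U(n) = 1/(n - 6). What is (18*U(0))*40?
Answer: -120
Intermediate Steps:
U(n) = 1/(-6 + n)
(18*U(0))*40 = (18/(-6 + 0))*40 = (18/(-6))*40 = (18*(-1/6))*40 = -3*40 = -120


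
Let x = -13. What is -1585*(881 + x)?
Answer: -1375780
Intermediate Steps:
-1585*(881 + x) = -1585*(881 - 13) = -1585*868 = -1*1375780 = -1375780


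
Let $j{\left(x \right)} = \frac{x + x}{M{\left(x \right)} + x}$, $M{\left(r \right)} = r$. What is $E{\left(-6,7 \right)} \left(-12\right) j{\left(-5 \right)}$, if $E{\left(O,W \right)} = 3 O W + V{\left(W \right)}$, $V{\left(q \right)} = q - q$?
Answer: $1512$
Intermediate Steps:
$V{\left(q \right)} = 0$
$E{\left(O,W \right)} = 3 O W$ ($E{\left(O,W \right)} = 3 O W + 0 = 3 O W$)
$j{\left(x \right)} = 1$ ($j{\left(x \right)} = \frac{x + x}{x + x} = \frac{2 x}{2 x} = 2 x \frac{1}{2 x} = 1$)
$E{\left(-6,7 \right)} \left(-12\right) j{\left(-5 \right)} = 3 \left(-6\right) 7 \left(-12\right) 1 = \left(-126\right) \left(-12\right) 1 = 1512 \cdot 1 = 1512$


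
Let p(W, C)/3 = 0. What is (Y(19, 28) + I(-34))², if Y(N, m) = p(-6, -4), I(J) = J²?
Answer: 1336336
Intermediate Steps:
p(W, C) = 0 (p(W, C) = 3*0 = 0)
Y(N, m) = 0
(Y(19, 28) + I(-34))² = (0 + (-34)²)² = (0 + 1156)² = 1156² = 1336336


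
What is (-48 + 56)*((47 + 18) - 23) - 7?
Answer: 329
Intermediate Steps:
(-48 + 56)*((47 + 18) - 23) - 7 = 8*(65 - 23) - 7 = 8*42 - 7 = 336 - 7 = 329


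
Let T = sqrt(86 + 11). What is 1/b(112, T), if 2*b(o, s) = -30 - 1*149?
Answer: -2/179 ≈ -0.011173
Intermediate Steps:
T = sqrt(97) ≈ 9.8489
b(o, s) = -179/2 (b(o, s) = (-30 - 1*149)/2 = (-30 - 149)/2 = (1/2)*(-179) = -179/2)
1/b(112, T) = 1/(-179/2) = -2/179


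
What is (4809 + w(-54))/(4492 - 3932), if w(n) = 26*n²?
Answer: 16125/112 ≈ 143.97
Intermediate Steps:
(4809 + w(-54))/(4492 - 3932) = (4809 + 26*(-54)²)/(4492 - 3932) = (4809 + 26*2916)/560 = (4809 + 75816)*(1/560) = 80625*(1/560) = 16125/112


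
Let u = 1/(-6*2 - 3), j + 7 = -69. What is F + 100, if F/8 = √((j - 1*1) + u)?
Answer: 100 + 272*I*√15/15 ≈ 100.0 + 70.23*I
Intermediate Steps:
j = -76 (j = -7 - 69 = -76)
u = -1/15 (u = 1/(-12 - 3) = 1/(-15) = -1/15 ≈ -0.066667)
F = 272*I*√15/15 (F = 8*√((-76 - 1*1) - 1/15) = 8*√((-76 - 1) - 1/15) = 8*√(-77 - 1/15) = 8*√(-1156/15) = 8*(34*I*√15/15) = 272*I*√15/15 ≈ 70.23*I)
F + 100 = 272*I*√15/15 + 100 = 100 + 272*I*√15/15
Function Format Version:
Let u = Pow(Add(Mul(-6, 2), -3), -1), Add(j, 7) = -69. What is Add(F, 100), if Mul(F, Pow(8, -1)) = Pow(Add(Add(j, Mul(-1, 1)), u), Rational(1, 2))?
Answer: Add(100, Mul(Rational(272, 15), I, Pow(15, Rational(1, 2)))) ≈ Add(100.00, Mul(70.230, I))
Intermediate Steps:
j = -76 (j = Add(-7, -69) = -76)
u = Rational(-1, 15) (u = Pow(Add(-12, -3), -1) = Pow(-15, -1) = Rational(-1, 15) ≈ -0.066667)
F = Mul(Rational(272, 15), I, Pow(15, Rational(1, 2))) (F = Mul(8, Pow(Add(Add(-76, Mul(-1, 1)), Rational(-1, 15)), Rational(1, 2))) = Mul(8, Pow(Add(Add(-76, -1), Rational(-1, 15)), Rational(1, 2))) = Mul(8, Pow(Add(-77, Rational(-1, 15)), Rational(1, 2))) = Mul(8, Pow(Rational(-1156, 15), Rational(1, 2))) = Mul(8, Mul(Rational(34, 15), I, Pow(15, Rational(1, 2)))) = Mul(Rational(272, 15), I, Pow(15, Rational(1, 2))) ≈ Mul(70.230, I))
Add(F, 100) = Add(Mul(Rational(272, 15), I, Pow(15, Rational(1, 2))), 100) = Add(100, Mul(Rational(272, 15), I, Pow(15, Rational(1, 2))))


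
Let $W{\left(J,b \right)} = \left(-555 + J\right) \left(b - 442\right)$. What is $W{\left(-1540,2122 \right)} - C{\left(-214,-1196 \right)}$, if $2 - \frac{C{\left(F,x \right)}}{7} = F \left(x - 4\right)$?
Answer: $-1722014$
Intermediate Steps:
$C{\left(F,x \right)} = 14 - 7 F \left(-4 + x\right)$ ($C{\left(F,x \right)} = 14 - 7 F \left(x - 4\right) = 14 - 7 F \left(-4 + x\right)$)
$W{\left(J,b \right)} = \left(-555 + J\right) \left(-442 + b\right)$
$W{\left(-1540,2122 \right)} - C{\left(-214,-1196 \right)} = \left(245310 - 1177710 - -680680 - 3267880\right) - \left(14 + 28 \left(-214\right) - \left(-1498\right) \left(-1196\right)\right) = \left(245310 - 1177710 + 680680 - 3267880\right) - \left(14 - 5992 - 1791608\right) = -3519600 - -1797586 = -3519600 + 1797586 = -1722014$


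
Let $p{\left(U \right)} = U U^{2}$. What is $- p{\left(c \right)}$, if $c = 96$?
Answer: $-884736$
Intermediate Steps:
$p{\left(U \right)} = U^{3}$
$- p{\left(c \right)} = - 96^{3} = \left(-1\right) 884736 = -884736$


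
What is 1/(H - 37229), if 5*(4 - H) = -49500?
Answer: -1/27325 ≈ -3.6596e-5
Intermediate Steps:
H = 9904 (H = 4 - ⅕*(-49500) = 4 + 9900 = 9904)
1/(H - 37229) = 1/(9904 - 37229) = 1/(-27325) = -1/27325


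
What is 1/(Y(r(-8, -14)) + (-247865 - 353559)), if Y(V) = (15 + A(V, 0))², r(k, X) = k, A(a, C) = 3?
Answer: -1/601100 ≈ -1.6636e-6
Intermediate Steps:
Y(V) = 324 (Y(V) = (15 + 3)² = 18² = 324)
1/(Y(r(-8, -14)) + (-247865 - 353559)) = 1/(324 + (-247865 - 353559)) = 1/(324 - 601424) = 1/(-601100) = -1/601100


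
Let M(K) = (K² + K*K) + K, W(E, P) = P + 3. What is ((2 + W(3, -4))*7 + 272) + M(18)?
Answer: 945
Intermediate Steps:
W(E, P) = 3 + P
M(K) = K + 2*K² (M(K) = (K² + K²) + K = 2*K² + K = K + 2*K²)
((2 + W(3, -4))*7 + 272) + M(18) = ((2 + (3 - 4))*7 + 272) + 18*(1 + 2*18) = ((2 - 1)*7 + 272) + 18*(1 + 36) = (1*7 + 272) + 18*37 = (7 + 272) + 666 = 279 + 666 = 945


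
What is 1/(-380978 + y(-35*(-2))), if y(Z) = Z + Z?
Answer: -1/380838 ≈ -2.6258e-6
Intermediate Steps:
y(Z) = 2*Z
1/(-380978 + y(-35*(-2))) = 1/(-380978 + 2*(-35*(-2))) = 1/(-380978 + 2*70) = 1/(-380978 + 140) = 1/(-380838) = -1/380838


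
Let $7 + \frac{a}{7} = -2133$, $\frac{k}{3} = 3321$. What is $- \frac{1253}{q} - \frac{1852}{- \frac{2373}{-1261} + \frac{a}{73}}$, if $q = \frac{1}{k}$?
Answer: $- \frac{233650495526933}{18716551} \approx -1.2484 \cdot 10^{7}$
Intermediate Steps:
$k = 9963$ ($k = 3 \cdot 3321 = 9963$)
$q = \frac{1}{9963} \approx 0.00010037$
$a = -14980$ ($a = -49 + 7 \left(-2133\right) = -49 - 14931 = -14980$)
$- \frac{1253}{q} - \frac{1852}{- \frac{2373}{-1261} + \frac{a}{73}} = - 1253 \frac{1}{\frac{1}{9963}} - \frac{1852}{- \frac{2373}{-1261} - \frac{14980}{73}} = \left(-1253\right) 9963 - \frac{1852}{\left(-2373\right) \left(- \frac{1}{1261}\right) - \frac{14980}{73}} = -12483639 - \frac{1852}{\frac{2373}{1261} - \frac{14980}{73}} = -12483639 - \frac{1852}{- \frac{18716551}{92053}} = -12483639 - - \frac{170482156}{18716551} = -12483639 + \frac{170482156}{18716551} = - \frac{233650495526933}{18716551}$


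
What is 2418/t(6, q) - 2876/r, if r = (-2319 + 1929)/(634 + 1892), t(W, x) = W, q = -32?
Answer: 1236991/65 ≈ 19031.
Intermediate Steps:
r = -65/421 (r = -390/2526 = -390*1/2526 = -65/421 ≈ -0.15439)
2418/t(6, q) - 2876/r = 2418/6 - 2876/(-65/421) = 2418*(⅙) - 2876*(-421/65) = 403 + 1210796/65 = 1236991/65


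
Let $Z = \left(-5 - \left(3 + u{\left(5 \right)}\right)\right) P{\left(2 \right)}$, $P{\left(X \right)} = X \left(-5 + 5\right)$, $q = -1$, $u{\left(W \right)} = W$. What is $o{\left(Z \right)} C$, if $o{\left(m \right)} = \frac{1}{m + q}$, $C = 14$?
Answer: $-14$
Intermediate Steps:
$P{\left(X \right)} = 0$ ($P{\left(X \right)} = X 0 = 0$)
$Z = 0$ ($Z = \left(-5 - 8\right) 0 = \left(-13\right) 0 = 0$)
$o{\left(m \right)} = \frac{1}{-1 + m}$ ($o{\left(m \right)} = \frac{1}{m - 1} = \frac{1}{-1 + m}$)
$o{\left(Z \right)} C = \frac{1}{-1 + 0} \cdot 14 = \frac{1}{-1} \cdot 14 = \left(-1\right) 14 = -14$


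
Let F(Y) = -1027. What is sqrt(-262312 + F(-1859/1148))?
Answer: I*sqrt(263339) ≈ 513.17*I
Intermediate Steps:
sqrt(-262312 + F(-1859/1148)) = sqrt(-262312 - 1027) = sqrt(-263339) = I*sqrt(263339)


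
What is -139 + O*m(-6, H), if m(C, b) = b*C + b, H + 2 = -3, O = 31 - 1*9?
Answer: 411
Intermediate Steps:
O = 22 (O = 31 - 9 = 22)
H = -5 (H = -2 - 3 = -5)
m(C, b) = b + C*b (m(C, b) = C*b + b = b + C*b)
-139 + O*m(-6, H) = -139 + 22*(-5*(1 - 6)) = -139 + 22*(-5*(-5)) = -139 + 22*25 = -139 + 550 = 411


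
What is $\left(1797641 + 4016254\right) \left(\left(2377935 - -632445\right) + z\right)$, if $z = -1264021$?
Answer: $10153147858305$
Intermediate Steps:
$\left(1797641 + 4016254\right) \left(\left(2377935 - -632445\right) + z\right) = \left(1797641 + 4016254\right) \left(\left(2377935 - -632445\right) - 1264021\right) = 5813895 \left(\left(2377935 + 632445\right) - 1264021\right) = 5813895 \left(3010380 - 1264021\right) = 5813895 \cdot 1746359 = 10153147858305$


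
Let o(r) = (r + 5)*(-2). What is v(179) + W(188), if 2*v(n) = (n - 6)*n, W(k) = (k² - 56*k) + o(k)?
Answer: 79827/2 ≈ 39914.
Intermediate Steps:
o(r) = -10 - 2*r (o(r) = (5 + r)*(-2) = -10 - 2*r)
W(k) = -10 + k² - 58*k (W(k) = (k² - 56*k) + (-10 - 2*k) = -10 + k² - 58*k)
v(n) = n*(-6 + n)/2 (v(n) = ((n - 6)*n)/2 = ((-6 + n)*n)/2 = (n*(-6 + n))/2 = n*(-6 + n)/2)
v(179) + W(188) = (½)*179*(-6 + 179) + (-10 + 188² - 58*188) = (½)*179*173 + (-10 + 35344 - 10904) = 30967/2 + 24430 = 79827/2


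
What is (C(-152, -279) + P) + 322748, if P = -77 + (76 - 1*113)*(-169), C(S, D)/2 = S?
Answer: 328620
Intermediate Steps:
C(S, D) = 2*S
P = 6176 (P = -77 + (76 - 113)*(-169) = -77 - 37*(-169) = -77 + 6253 = 6176)
(C(-152, -279) + P) + 322748 = (2*(-152) + 6176) + 322748 = (-304 + 6176) + 322748 = 5872 + 322748 = 328620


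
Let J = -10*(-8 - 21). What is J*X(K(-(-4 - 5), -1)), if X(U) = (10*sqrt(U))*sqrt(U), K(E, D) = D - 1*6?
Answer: -20300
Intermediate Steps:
K(E, D) = -6 + D (K(E, D) = D - 6 = -6 + D)
X(U) = 10*U
J = 290 (J = -10*(-29) = 290)
J*X(K(-(-4 - 5), -1)) = 290*(10*(-6 - 1)) = 290*(10*(-7)) = 290*(-70) = -20300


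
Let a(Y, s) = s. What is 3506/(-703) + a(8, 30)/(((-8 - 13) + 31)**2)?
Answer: -32951/7030 ≈ -4.6872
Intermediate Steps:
3506/(-703) + a(8, 30)/(((-8 - 13) + 31)**2) = 3506/(-703) + 30/(((-8 - 13) + 31)**2) = 3506*(-1/703) + 30/((-21 + 31)**2) = -3506/703 + 30/(10**2) = -3506/703 + 30/100 = -3506/703 + 30*(1/100) = -3506/703 + 3/10 = -32951/7030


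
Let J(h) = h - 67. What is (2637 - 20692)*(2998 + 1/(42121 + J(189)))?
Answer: -2286566718325/42243 ≈ -5.4129e+7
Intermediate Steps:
J(h) = -67 + h
(2637 - 20692)*(2998 + 1/(42121 + J(189))) = (2637 - 20692)*(2998 + 1/(42121 + (-67 + 189))) = -18055*(2998 + 1/(42121 + 122)) = -18055*(2998 + 1/42243) = -18055*126644515/42243 = -2286566718325/42243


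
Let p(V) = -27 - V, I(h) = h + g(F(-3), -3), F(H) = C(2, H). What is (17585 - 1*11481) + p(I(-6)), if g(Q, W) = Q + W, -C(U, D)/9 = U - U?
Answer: 6086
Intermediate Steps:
C(U, D) = 0 (C(U, D) = -9*(U - U) = -9*0 = 0)
F(H) = 0
I(h) = -3 + h (I(h) = h + (0 - 3) = h - 3 = -3 + h)
(17585 - 1*11481) + p(I(-6)) = (17585 - 1*11481) + (-27 - (-3 - 6)) = (17585 - 11481) + (-27 - 1*(-9)) = 6104 + (-27 + 9) = 6104 - 18 = 6086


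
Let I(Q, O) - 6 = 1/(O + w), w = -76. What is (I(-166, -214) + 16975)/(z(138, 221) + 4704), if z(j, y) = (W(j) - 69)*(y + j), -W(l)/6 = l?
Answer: -4924489/92022510 ≈ -0.053514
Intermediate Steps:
W(l) = -6*l
z(j, y) = (-69 - 6*j)*(j + y) (z(j, y) = (-6*j - 69)*(y + j) = (-69 - 6*j)*(j + y))
I(Q, O) = 6 + 1/(-76 + O) (I(Q, O) = 6 + 1/(O - 76) = 6 + 1/(-76 + O))
(I(-166, -214) + 16975)/(z(138, 221) + 4704) = ((-455 + 6*(-214))/(-76 - 214) + 16975)/((-69*138 - 69*221 - 6*138² - 6*138*221) + 4704) = ((-455 - 1284)/(-290) + 16975)/((-9522 - 15249 - 6*19044 - 182988) + 4704) = (-1/290*(-1739) + 16975)/((-9522 - 15249 - 114264 - 182988) + 4704) = (1739/290 + 16975)/(-322023 + 4704) = (4924489/290)/(-317319) = (4924489/290)*(-1/317319) = -4924489/92022510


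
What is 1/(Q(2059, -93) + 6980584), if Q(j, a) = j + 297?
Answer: 1/6982940 ≈ 1.4321e-7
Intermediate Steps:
Q(j, a) = 297 + j
1/(Q(2059, -93) + 6980584) = 1/((297 + 2059) + 6980584) = 1/(2356 + 6980584) = 1/6982940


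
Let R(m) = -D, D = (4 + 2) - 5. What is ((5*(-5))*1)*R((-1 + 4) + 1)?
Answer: 25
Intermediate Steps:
D = 1 (D = 6 - 5 = 1)
R(m) = -1 (R(m) = -1*1 = -1)
((5*(-5))*1)*R((-1 + 4) + 1) = ((5*(-5))*1)*(-1) = -25*1*(-1) = -25*(-1) = 25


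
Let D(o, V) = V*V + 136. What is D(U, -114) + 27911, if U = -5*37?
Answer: 41043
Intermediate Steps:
U = -185
D(o, V) = 136 + V² (D(o, V) = V² + 136 = 136 + V²)
D(U, -114) + 27911 = (136 + (-114)²) + 27911 = (136 + 12996) + 27911 = 13132 + 27911 = 41043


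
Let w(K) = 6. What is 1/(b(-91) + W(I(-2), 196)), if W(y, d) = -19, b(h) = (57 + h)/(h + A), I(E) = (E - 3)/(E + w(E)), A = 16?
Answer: -75/1391 ≈ -0.053918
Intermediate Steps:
I(E) = (-3 + E)/(6 + E) (I(E) = (E - 3)/(E + 6) = (-3 + E)/(6 + E))
b(h) = (57 + h)/(16 + h) (b(h) = (57 + h)/(h + 16) = (57 + h)/(16 + h))
1/(b(-91) + W(I(-2), 196)) = 1/((57 - 91)/(16 - 91) - 19) = 1/(-34/(-75) - 19) = 1/(-1/75*(-34) - 19) = 1/(34/75 - 19) = 1/(-1391/75) = -75/1391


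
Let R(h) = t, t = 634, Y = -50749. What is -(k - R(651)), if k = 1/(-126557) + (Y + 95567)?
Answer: -5591794487/126557 ≈ -44184.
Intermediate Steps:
R(h) = 634
k = 5672031625/126557 (k = 1/(-126557) + (-50749 + 95567) = -1/126557 + 44818 = 5672031625/126557 ≈ 44818.)
-(k - R(651)) = -(5672031625/126557 - 1*634) = -(5672031625/126557 - 634) = -1*5591794487/126557 = -5591794487/126557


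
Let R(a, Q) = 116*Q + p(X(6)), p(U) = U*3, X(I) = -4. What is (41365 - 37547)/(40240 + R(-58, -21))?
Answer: 1909/18896 ≈ 0.10103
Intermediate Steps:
p(U) = 3*U
R(a, Q) = -12 + 116*Q (R(a, Q) = 116*Q + 3*(-4) = 116*Q - 12 = -12 + 116*Q)
(41365 - 37547)/(40240 + R(-58, -21)) = (41365 - 37547)/(40240 + (-12 + 116*(-21))) = 3818/(40240 + (-12 - 2436)) = 3818/(40240 - 2448) = 3818/37792 = 3818*(1/37792) = 1909/18896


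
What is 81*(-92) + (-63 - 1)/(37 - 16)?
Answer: -156556/21 ≈ -7455.0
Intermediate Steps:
81*(-92) + (-63 - 1)/(37 - 16) = -7452 - 64/21 = -156556/21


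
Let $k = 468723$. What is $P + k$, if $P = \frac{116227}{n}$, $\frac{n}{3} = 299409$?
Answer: $\frac{421019770348}{898227} \approx 4.6872 \cdot 10^{5}$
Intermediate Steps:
$n = 898227$ ($n = 3 \cdot 299409 = 898227$)
$P = \frac{116227}{898227} \approx 0.1294$
$P + k = \frac{116227}{898227} + 468723 = \frac{421019770348}{898227}$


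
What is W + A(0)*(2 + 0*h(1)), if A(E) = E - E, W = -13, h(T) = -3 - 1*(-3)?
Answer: -13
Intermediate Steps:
h(T) = 0 (h(T) = -3 + 3 = 0)
A(E) = 0
W + A(0)*(2 + 0*h(1)) = -13 + 0*(2 + 0*0) = -13 + 0*(2 + 0) = -13 + 0*2 = -13 + 0 = -13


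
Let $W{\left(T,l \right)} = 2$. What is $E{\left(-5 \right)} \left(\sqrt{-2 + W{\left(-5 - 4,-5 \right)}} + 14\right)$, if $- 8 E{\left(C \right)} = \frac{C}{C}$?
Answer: $- \frac{7}{4} \approx -1.75$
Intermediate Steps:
$E{\left(C \right)} = - \frac{1}{8}$ ($E{\left(C \right)} = - \frac{C \frac{1}{C}}{8} = \left(- \frac{1}{8}\right) 1 = - \frac{1}{8}$)
$E{\left(-5 \right)} \left(\sqrt{-2 + W{\left(-5 - 4,-5 \right)}} + 14\right) = - \frac{\sqrt{-2 + 2} + 14}{8} = - \frac{\sqrt{0} + 14}{8} = - \frac{0 + 14}{8} = \left(- \frac{1}{8}\right) 14 = - \frac{7}{4}$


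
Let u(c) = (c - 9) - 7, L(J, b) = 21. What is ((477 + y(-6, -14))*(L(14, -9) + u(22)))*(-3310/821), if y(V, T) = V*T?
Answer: -50136570/821 ≈ -61068.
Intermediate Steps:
y(V, T) = T*V
u(c) = -16 + c (u(c) = (-9 + c) - 7 = -16 + c)
((477 + y(-6, -14))*(L(14, -9) + u(22)))*(-3310/821) = ((477 - 14*(-6))*(21 + (-16 + 22)))*(-3310/821) = ((477 + 84)*(21 + 6))*(-3310*1/821) = (561*27)*(-3310/821) = 15147*(-3310/821) = -50136570/821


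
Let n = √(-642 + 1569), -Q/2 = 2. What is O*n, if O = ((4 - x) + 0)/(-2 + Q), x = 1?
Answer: -3*√103/2 ≈ -15.223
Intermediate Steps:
Q = -4 (Q = -2*2 = -4)
O = -½ (O = ((4 - 1*1) + 0)/(-2 - 4) = ((4 - 1) + 0)/(-6) = (3 + 0)*(-⅙) = 3*(-⅙) = -½ ≈ -0.50000)
n = 3*√103 (n = √927 = 3*√103 ≈ 30.447)
O*n = -3*√103/2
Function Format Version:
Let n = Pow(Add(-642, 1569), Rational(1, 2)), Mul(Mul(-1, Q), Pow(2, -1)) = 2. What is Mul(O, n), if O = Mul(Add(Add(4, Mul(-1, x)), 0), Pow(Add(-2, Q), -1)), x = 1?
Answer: Mul(Rational(-3, 2), Pow(103, Rational(1, 2))) ≈ -15.223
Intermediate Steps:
Q = -4 (Q = Mul(-2, 2) = -4)
O = Rational(-1, 2) (O = Mul(Add(Add(4, Mul(-1, 1)), 0), Pow(Add(-2, -4), -1)) = Mul(Add(Add(4, -1), 0), Pow(-6, -1)) = Mul(Add(3, 0), Rational(-1, 6)) = Mul(3, Rational(-1, 6)) = Rational(-1, 2) ≈ -0.50000)
n = Mul(3, Pow(103, Rational(1, 2))) (n = Pow(927, Rational(1, 2)) = Mul(3, Pow(103, Rational(1, 2))) ≈ 30.447)
Mul(O, n) = Mul(Rational(-1, 2), Mul(3, Pow(103, Rational(1, 2)))) = Mul(Rational(-3, 2), Pow(103, Rational(1, 2)))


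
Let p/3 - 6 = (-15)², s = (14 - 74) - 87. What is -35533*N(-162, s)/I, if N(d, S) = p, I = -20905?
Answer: 24624369/20905 ≈ 1177.9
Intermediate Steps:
s = -147 (s = -60 - 87 = -147)
p = 693 (p = 18 + 3*(-15)² = 18 + 3*225 = 18 + 675 = 693)
N(d, S) = 693
-35533*N(-162, s)/I = -35533/((-20905/693)) = -35533/((-20905*1/693)) = -35533/(-20905/693) = -35533*(-693/20905) = 24624369/20905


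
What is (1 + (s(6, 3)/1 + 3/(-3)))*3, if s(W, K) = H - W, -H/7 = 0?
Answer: -18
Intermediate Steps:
H = 0 (H = -7*0 = 0)
s(W, K) = -W (s(W, K) = 0 - W = -W)
(1 + (s(6, 3)/1 + 3/(-3)))*3 = (1 + (-1*6/1 + 3/(-3)))*3 = (1 + (-6*1 + 3*(-⅓)))*3 = (1 + (-6 - 1))*3 = (1 - 7)*3 = -6*3 = -18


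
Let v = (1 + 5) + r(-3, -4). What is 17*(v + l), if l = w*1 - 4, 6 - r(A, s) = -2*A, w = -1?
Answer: 17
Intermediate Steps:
r(A, s) = 6 + 2*A (r(A, s) = 6 - (-2)*A = 6 + 2*A)
v = 6 (v = (1 + 5) + (6 + 2*(-3)) = 6 + (6 - 6) = 6 + 0 = 6)
l = -5 (l = -1*1 - 4 = -1 - 4 = -5)
17*(v + l) = 17*(6 - 5) = 17*1 = 17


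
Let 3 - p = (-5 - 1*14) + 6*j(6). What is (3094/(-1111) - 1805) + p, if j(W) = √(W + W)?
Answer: -1984007/1111 - 12*√3 ≈ -1806.6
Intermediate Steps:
j(W) = √2*√W (j(W) = √(2*W) = √2*√W)
p = 22 - 12*√3 (p = 3 - ((-5 - 1*14) + 6*(√2*√6)) = 3 - ((-5 - 14) + 6*(2*√3)) = 3 - (-19 + 12*√3) = 3 + (19 - 12*√3) = 22 - 12*√3 ≈ 1.2154)
(3094/(-1111) - 1805) + p = (3094/(-1111) - 1805) + (22 - 12*√3) = (3094*(-1/1111) - 1805) + (22 - 12*√3) = (-3094/1111 - 1805) + (22 - 12*√3) = -2008449/1111 + (22 - 12*√3) = -1984007/1111 - 12*√3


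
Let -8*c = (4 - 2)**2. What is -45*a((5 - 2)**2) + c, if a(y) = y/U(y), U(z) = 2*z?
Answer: -23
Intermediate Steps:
c = -1/2 (c = -(4 - 2)**2/8 = -1/8*2**2 = -1/8*4 = -1/2 ≈ -0.50000)
a(y) = 1/2 (a(y) = y/((2*y)) = y*(1/(2*y)) = 1/2)
-45*a((5 - 2)**2) + c = -45*1/2 - 1/2 = -45/2 - 1/2 = -23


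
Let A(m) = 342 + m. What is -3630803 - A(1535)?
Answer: -3632680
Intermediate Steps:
-3630803 - A(1535) = -3630803 - (342 + 1535) = -3630803 - 1*1877 = -3630803 - 1877 = -3632680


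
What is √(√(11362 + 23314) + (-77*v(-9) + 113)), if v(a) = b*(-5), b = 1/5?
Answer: √(190 + 2*√8669) ≈ 19.396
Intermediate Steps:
b = ⅕ ≈ 0.20000
v(a) = -1 (v(a) = (⅕)*(-5) = -1)
√(√(11362 + 23314) + (-77*v(-9) + 113)) = √(√(11362 + 23314) + (-77*(-1) + 113)) = √(√34676 + (77 + 113)) = √(2*√8669 + 190) = √(190 + 2*√8669)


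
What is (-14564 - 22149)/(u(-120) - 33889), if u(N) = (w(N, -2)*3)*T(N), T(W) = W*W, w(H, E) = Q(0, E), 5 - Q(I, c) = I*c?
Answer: -36713/182111 ≈ -0.20160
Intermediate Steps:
Q(I, c) = 5 - I*c
w(H, E) = 5 (w(H, E) = 5 - 1*0*E = 5 + 0 = 5)
T(W) = W²
u(N) = 15*N² (u(N) = (5*3)*N² = 15*N²)
(-14564 - 22149)/(u(-120) - 33889) = (-14564 - 22149)/(15*(-120)² - 33889) = -36713/(15*14400 - 33889) = -36713/(216000 - 33889) = -36713/182111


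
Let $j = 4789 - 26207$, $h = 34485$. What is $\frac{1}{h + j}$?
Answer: $\frac{1}{13067} \approx 7.6529 \cdot 10^{-5}$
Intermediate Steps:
$j = -21418$ ($j = 4789 - 26207 = -21418$)
$\frac{1}{h + j} = \frac{1}{34485 - 21418} = \frac{1}{13067}$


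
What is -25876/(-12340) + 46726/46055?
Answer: 1449441/465835 ≈ 3.1115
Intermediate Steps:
-25876/(-12340) + 46726/46055 = -25876*(-1/12340) + 46726*(1/46055) = 6469/3085 + 766/755 = 1449441/465835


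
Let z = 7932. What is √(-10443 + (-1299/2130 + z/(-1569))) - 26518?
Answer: -26518 + 3*I*√160080482196930/371330 ≈ -26518.0 + 102.22*I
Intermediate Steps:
√(-10443 + (-1299/2130 + z/(-1569))) - 26518 = √(-10443 + (-1299/2130 + 7932/(-1569))) - 26518 = √(-10443 + (-1299*1/2130 + 7932*(-1/1569))) - 26518 = √(-10443 + (-433/710 - 2644/523)) - 26518 = √(-10443 - 2103699/371330) - 26518 = √(-3879902889/371330) - 26518 = 3*I*√160080482196930/371330 - 26518 = -26518 + 3*I*√160080482196930/371330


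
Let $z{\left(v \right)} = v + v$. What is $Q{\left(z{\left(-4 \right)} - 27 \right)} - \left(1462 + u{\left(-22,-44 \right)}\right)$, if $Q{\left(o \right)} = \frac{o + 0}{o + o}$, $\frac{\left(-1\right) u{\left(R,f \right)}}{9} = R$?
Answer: $- \frac{3319}{2} \approx -1659.5$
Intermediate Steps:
$u{\left(R,f \right)} = - 9 R$
$z{\left(v \right)} = 2 v$
$Q{\left(o \right)} = \frac{1}{2}$ ($Q{\left(o \right)} = \frac{o}{2 o} = o \frac{1}{2 o} = \frac{1}{2}$)
$Q{\left(z{\left(-4 \right)} - 27 \right)} - \left(1462 + u{\left(-22,-44 \right)}\right) = \frac{1}{2} - \left(1462 - -198\right) = \frac{1}{2} - \left(1462 + 198\right) = \frac{1}{2} - 1660 = - \frac{3319}{2}$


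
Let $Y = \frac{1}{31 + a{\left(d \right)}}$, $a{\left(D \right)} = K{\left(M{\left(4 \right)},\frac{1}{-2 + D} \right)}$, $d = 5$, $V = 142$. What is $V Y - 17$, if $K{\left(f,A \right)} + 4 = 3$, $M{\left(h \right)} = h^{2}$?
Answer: $- \frac{184}{15} \approx -12.267$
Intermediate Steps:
$K{\left(f,A \right)} = -1$ ($K{\left(f,A \right)} = -4 + 3 = -1$)
$a{\left(D \right)} = -1$
$Y = \frac{1}{30}$ ($Y = \frac{1}{31 - 1} = \frac{1}{30} \approx 0.033333$)
$V Y - 17 = 142 \cdot \frac{1}{30} - 17 = \frac{71}{15} - 17 = - \frac{184}{15}$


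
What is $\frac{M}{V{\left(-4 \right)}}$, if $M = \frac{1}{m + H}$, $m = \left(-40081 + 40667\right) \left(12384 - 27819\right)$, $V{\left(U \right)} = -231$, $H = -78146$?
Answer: $\frac{1}{2107425936} \approx 4.7451 \cdot 10^{-10}$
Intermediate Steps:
$m = -9044910$ ($m = 586 \left(-15435\right) = -9044910$)
$M = - \frac{1}{9123056}$ ($M = \frac{1}{-9044910 - 78146} = \frac{1}{-9123056} = - \frac{1}{9123056} \approx -1.0961 \cdot 10^{-7}$)
$\frac{M}{V{\left(-4 \right)}} = - \frac{1}{9123056 \left(-231\right)} = \left(- \frac{1}{9123056}\right) \left(- \frac{1}{231}\right) = \frac{1}{2107425936}$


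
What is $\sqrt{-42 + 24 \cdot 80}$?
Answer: $\sqrt{1878} \approx 43.336$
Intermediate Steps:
$\sqrt{-42 + 24 \cdot 80} = \sqrt{-42 + 1920} = \sqrt{1878}$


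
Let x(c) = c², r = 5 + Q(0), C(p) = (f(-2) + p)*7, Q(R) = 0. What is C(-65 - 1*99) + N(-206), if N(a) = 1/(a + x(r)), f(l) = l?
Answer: -210323/181 ≈ -1162.0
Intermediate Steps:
C(p) = -14 + 7*p (C(p) = (-2 + p)*7 = -14 + 7*p)
r = 5 (r = 5 + 0 = 5)
N(a) = 1/(25 + a) (N(a) = 1/(a + 5²) = 1/(a + 25) = 1/(25 + a))
C(-65 - 1*99) + N(-206) = (-14 + 7*(-65 - 1*99)) + 1/(25 - 206) = (-14 + 7*(-65 - 99)) + 1/(-181) = (-14 + 7*(-164)) - 1/181 = (-14 - 1148) - 1/181 = -1162 - 1/181 = -210323/181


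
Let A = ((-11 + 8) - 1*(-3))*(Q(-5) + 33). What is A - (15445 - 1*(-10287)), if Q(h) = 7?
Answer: -25732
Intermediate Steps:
A = 0 (A = ((-11 + 8) - 1*(-3))*(7 + 33) = (-3 + 3)*40 = 0*40 = 0)
A - (15445 - 1*(-10287)) = 0 - (15445 - 1*(-10287)) = 0 - (15445 + 10287) = 0 - 1*25732 = 0 - 25732 = -25732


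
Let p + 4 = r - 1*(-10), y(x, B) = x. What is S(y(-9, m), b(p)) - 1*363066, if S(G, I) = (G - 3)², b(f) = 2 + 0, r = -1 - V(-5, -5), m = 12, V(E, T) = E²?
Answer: -362922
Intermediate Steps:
r = -26 (r = -1 - 1*(-5)² = -1 - 1*25 = -1 - 25 = -26)
p = -20 (p = -4 + (-26 - 1*(-10)) = -4 + (-26 + 10) = -4 - 16 = -20)
b(f) = 2
S(G, I) = (-3 + G)²
S(y(-9, m), b(p)) - 1*363066 = (-3 - 9)² - 1*363066 = (-12)² - 363066 = 144 - 363066 = -362922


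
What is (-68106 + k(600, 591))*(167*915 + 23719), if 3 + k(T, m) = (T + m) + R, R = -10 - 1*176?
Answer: -11845466496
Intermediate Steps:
R = -186 (R = -10 - 176 = -186)
k(T, m) = -189 + T + m (k(T, m) = -3 + ((T + m) - 186) = -3 + (-186 + T + m) = -189 + T + m)
(-68106 + k(600, 591))*(167*915 + 23719) = (-68106 + (-189 + 600 + 591))*(167*915 + 23719) = (-68106 + 1002)*(152805 + 23719) = -67104*176524 = -11845466496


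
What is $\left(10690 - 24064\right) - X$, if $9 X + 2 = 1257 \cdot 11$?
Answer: $- \frac{134191}{9} \approx -14910.0$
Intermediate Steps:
$X = \frac{13825}{9}$ ($X = - \frac{2}{9} + \frac{1257 \cdot 11}{9} = - \frac{2}{9} + \frac{1}{9} \cdot 13827 = - \frac{2}{9} + \frac{4609}{3} = \frac{13825}{9} \approx 1536.1$)
$\left(10690 - 24064\right) - X = \left(10690 - 24064\right) - \frac{13825}{9} = -13374 - \frac{13825}{9} = - \frac{134191}{9}$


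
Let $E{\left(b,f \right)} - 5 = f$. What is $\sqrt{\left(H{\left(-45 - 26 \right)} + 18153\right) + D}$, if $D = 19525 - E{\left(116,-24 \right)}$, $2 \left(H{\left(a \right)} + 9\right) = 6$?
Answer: $\sqrt{37691} \approx 194.14$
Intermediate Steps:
$H{\left(a \right)} = -6$ ($H{\left(a \right)} = -9 + \frac{1}{2} \cdot 6 = -9 + 3 = -6$)
$E{\left(b,f \right)} = 5 + f$
$D = 19544$ ($D = 19525 - \left(5 - 24\right) = 19525 - -19 = 19525 + 19 = 19544$)
$\sqrt{\left(H{\left(-45 - 26 \right)} + 18153\right) + D} = \sqrt{\left(-6 + 18153\right) + 19544} = \sqrt{18147 + 19544} = \sqrt{37691}$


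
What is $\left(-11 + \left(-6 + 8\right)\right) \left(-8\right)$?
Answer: $72$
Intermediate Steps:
$\left(-11 + \left(-6 + 8\right)\right) \left(-8\right) = \left(-11 + 2\right) \left(-8\right) = \left(-9\right) \left(-8\right) = 72$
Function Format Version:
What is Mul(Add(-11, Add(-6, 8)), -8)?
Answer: 72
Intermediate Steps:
Mul(Add(-11, Add(-6, 8)), -8) = Mul(Add(-11, 2), -8) = Mul(-9, -8) = 72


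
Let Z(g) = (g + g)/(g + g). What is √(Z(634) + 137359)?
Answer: 4*√8585 ≈ 370.62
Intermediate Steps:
Z(g) = 1 (Z(g) = (2*g)/((2*g)) = (2*g)*(1/(2*g)) = 1)
√(Z(634) + 137359) = √(1 + 137359) = √137360 = 4*√8585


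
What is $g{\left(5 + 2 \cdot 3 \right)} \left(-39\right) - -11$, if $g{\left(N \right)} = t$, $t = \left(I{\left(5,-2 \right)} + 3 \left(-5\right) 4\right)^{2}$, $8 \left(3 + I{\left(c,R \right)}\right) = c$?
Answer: $- \frac{9710335}{64} \approx -1.5172 \cdot 10^{5}$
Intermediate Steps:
$I{\left(c,R \right)} = -3 + \frac{c}{8}$
$t = \frac{249001}{64}$ ($t = \left(\left(-3 + \frac{1}{8} \cdot 5\right) + 3 \left(-5\right) 4\right)^{2} = \left(\left(-3 + \frac{5}{8}\right) - 60\right)^{2} = \left(- \frac{19}{8} - 60\right)^{2} = \left(- \frac{499}{8}\right)^{2} = \frac{249001}{64} \approx 3890.6$)
$g{\left(N \right)} = \frac{249001}{64}$
$g{\left(5 + 2 \cdot 3 \right)} \left(-39\right) - -11 = \frac{249001}{64} \left(-39\right) - -11 = - \frac{9711039}{64} + \left(15 - 4\right) = - \frac{9711039}{64} + 11 = - \frac{9710335}{64}$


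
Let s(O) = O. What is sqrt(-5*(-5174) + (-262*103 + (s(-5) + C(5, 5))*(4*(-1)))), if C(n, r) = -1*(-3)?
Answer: 2*I*sqrt(277) ≈ 33.287*I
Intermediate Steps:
C(n, r) = 3
sqrt(-5*(-5174) + (-262*103 + (s(-5) + C(5, 5))*(4*(-1)))) = sqrt(-5*(-5174) + (-262*103 + (-5 + 3)*(4*(-1)))) = sqrt(25870 + (-26986 - 2*(-4))) = sqrt(25870 + (-26986 + 8)) = sqrt(25870 - 26978) = sqrt(-1108) = 2*I*sqrt(277)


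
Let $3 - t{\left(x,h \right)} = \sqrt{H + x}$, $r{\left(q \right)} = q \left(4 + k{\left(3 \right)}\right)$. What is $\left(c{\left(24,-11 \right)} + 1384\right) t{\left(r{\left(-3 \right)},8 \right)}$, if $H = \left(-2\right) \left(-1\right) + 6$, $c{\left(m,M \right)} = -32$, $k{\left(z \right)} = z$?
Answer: $4056 - 1352 i \sqrt{13} \approx 4056.0 - 4874.7 i$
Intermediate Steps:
$H = 8$ ($H = 2 + 6 = 8$)
$r{\left(q \right)} = 7 q$ ($r{\left(q \right)} = q \left(4 + 3\right) = q 7 = 7 q$)
$t{\left(x,h \right)} = 3 - \sqrt{8 + x}$
$\left(c{\left(24,-11 \right)} + 1384\right) t{\left(r{\left(-3 \right)},8 \right)} = \left(-32 + 1384\right) \left(3 - \sqrt{8 + 7 \left(-3\right)}\right) = 1352 \left(3 - \sqrt{8 - 21}\right) = 1352 \left(3 - \sqrt{-13}\right) = 1352 \left(3 - i \sqrt{13}\right) = 4056 - 1352 i \sqrt{13}$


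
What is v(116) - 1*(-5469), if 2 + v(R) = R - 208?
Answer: 5375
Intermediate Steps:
v(R) = -210 + R (v(R) = -2 + (R - 208) = -2 + (-208 + R) = -210 + R)
v(116) - 1*(-5469) = (-210 + 116) - 1*(-5469) = -94 + 5469 = 5375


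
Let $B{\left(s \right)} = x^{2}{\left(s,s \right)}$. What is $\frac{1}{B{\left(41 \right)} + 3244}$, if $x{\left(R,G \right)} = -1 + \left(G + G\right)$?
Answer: $\frac{1}{9805} \approx 0.00010199$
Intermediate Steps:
$x{\left(R,G \right)} = -1 + 2 G$
$B{\left(s \right)} = \left(-1 + 2 s\right)^{2}$
$\frac{1}{B{\left(41 \right)} + 3244} = \frac{1}{\left(-1 + 2 \cdot 41\right)^{2} + 3244} = \frac{1}{\left(-1 + 82\right)^{2} + 3244} = \frac{1}{81^{2} + 3244} = \frac{1}{6561 + 3244} = \frac{1}{9805}$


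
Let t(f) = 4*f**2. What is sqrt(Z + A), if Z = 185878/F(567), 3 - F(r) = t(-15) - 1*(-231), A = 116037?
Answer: sqrt(9214621989)/282 ≈ 340.40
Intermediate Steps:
F(r) = -1128 (F(r) = 3 - (4*(-15)**2 - 1*(-231)) = 3 - (4*225 + 231) = 3 - (900 + 231) = 3 - 1*1131 = 3 - 1131 = -1128)
Z = -92939/564 (Z = 185878/(-1128) = 185878*(-1/1128) = -92939/564 ≈ -164.79)
sqrt(Z + A) = sqrt(-92939/564 + 116037) = sqrt(65351929/564) = sqrt(9214621989)/282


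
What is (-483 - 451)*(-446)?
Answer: 416564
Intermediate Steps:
(-483 - 451)*(-446) = -934*(-446) = 416564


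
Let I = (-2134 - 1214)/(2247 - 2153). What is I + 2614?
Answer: 121184/47 ≈ 2578.4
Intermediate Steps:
I = -1674/47 (I = -3348/94 = -3348*1/94 = -1674/47 ≈ -35.617)
I + 2614 = -1674/47 + 2614 = 121184/47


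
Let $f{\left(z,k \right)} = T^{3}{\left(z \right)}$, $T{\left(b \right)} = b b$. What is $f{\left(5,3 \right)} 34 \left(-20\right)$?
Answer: $-10625000$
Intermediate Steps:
$T{\left(b \right)} = b^{2}$
$f{\left(z,k \right)} = z^{6}$ ($f{\left(z,k \right)} = \left(z^{2}\right)^{3} = z^{6}$)
$f{\left(5,3 \right)} 34 \left(-20\right) = 5^{6} \cdot 34 \left(-20\right) = 15625 \cdot 34 \left(-20\right) = 531250 \left(-20\right) = -10625000$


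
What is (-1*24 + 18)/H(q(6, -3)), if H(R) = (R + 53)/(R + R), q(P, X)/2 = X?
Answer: 72/47 ≈ 1.5319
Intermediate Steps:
q(P, X) = 2*X
H(R) = (53 + R)/(2*R) (H(R) = (53 + R)/((2*R)) = (53 + R)*(1/(2*R)) = (53 + R)/(2*R))
(-1*24 + 18)/H(q(6, -3)) = (-1*24 + 18)/(((53 + 2*(-3))/(2*((2*(-3)))))) = (-24 + 18)/(((½)*(53 - 6)/(-6))) = -6/((½)*(-⅙)*47) = -6/(-47/12) = -6*(-12/47) = 72/47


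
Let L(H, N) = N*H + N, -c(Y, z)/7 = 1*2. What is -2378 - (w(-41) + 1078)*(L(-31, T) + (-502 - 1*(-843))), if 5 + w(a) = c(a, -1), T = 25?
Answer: 430753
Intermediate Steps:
c(Y, z) = -14 (c(Y, z) = -7*2 = -14)
w(a) = -19 (w(a) = -5 - 14 = -19)
L(H, N) = N + H*N (L(H, N) = H*N + N = N + H*N)
-2378 - (w(-41) + 1078)*(L(-31, T) + (-502 - 1*(-843))) = -2378 - (-19 + 1078)*(25*(1 - 31) + (-502 - 1*(-843))) = -2378 - 1059*(25*(-30) + (-502 + 843)) = -2378 - 1059*(-750 + 341) = -2378 - 1059*(-409) = -2378 - 1*(-433131) = -2378 + 433131 = 430753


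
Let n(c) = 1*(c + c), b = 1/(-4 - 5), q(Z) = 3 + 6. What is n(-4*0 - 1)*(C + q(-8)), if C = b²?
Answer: -1460/81 ≈ -18.025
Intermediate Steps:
q(Z) = 9
b = -⅑ (b = 1/(-9) = -⅑ ≈ -0.11111)
C = 1/81 (C = (-⅑)² = 1/81 ≈ 0.012346)
n(c) = 2*c (n(c) = 1*(2*c) = 2*c)
n(-4*0 - 1)*(C + q(-8)) = (2*(-4*0 - 1))*(1/81 + 9) = (2*(0 - 1))*(730/81) = (2*(-1))*(730/81) = -2*730/81 = -1460/81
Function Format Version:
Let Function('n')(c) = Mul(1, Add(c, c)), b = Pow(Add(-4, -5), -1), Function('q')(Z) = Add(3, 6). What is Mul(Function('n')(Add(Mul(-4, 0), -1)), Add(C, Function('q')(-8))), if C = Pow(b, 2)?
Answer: Rational(-1460, 81) ≈ -18.025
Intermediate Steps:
Function('q')(Z) = 9
b = Rational(-1, 9) (b = Pow(-9, -1) = Rational(-1, 9) ≈ -0.11111)
C = Rational(1, 81) (C = Pow(Rational(-1, 9), 2) = Rational(1, 81) ≈ 0.012346)
Function('n')(c) = Mul(2, c) (Function('n')(c) = Mul(1, Mul(2, c)) = Mul(2, c))
Mul(Function('n')(Add(Mul(-4, 0), -1)), Add(C, Function('q')(-8))) = Mul(Mul(2, Add(Mul(-4, 0), -1)), Add(Rational(1, 81), 9)) = Mul(Mul(2, Add(0, -1)), Rational(730, 81)) = Mul(Mul(2, -1), Rational(730, 81)) = Mul(-2, Rational(730, 81)) = Rational(-1460, 81)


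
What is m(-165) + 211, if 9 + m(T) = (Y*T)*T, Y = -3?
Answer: -81473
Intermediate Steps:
m(T) = -9 - 3*T**2 (m(T) = -9 + (-3*T)*T = -9 - 3*T**2)
m(-165) + 211 = (-9 - 3*(-165)**2) + 211 = (-9 - 3*27225) + 211 = (-9 - 81675) + 211 = -81684 + 211 = -81473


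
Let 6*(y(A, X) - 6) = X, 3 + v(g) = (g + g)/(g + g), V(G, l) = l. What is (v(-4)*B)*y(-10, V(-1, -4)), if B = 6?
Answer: -64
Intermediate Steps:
v(g) = -2 (v(g) = -3 + (g + g)/(g + g) = -3 + (2*g)/((2*g)) = -3 + (2*g)*(1/(2*g)) = -3 + 1 = -2)
y(A, X) = 6 + X/6
(v(-4)*B)*y(-10, V(-1, -4)) = (-2*6)*(6 + (⅙)*(-4)) = -12*(6 - ⅔) = -12*16/3 = -64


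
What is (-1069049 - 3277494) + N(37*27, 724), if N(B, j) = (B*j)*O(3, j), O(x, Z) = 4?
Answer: -1453439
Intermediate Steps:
N(B, j) = 4*B*j (N(B, j) = (B*j)*4 = 4*B*j)
(-1069049 - 3277494) + N(37*27, 724) = (-1069049 - 3277494) + 4*(37*27)*724 = -4346543 + 4*999*724 = -4346543 + 2893104 = -1453439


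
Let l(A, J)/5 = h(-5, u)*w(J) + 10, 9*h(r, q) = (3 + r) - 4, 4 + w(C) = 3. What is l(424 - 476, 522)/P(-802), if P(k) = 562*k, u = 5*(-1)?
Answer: -40/338043 ≈ -0.00011833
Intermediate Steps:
u = -5
w(C) = -1 (w(C) = -4 + 3 = -1)
h(r, q) = -⅑ + r/9 (h(r, q) = ((3 + r) - 4)/9 = (-1 + r)/9 = -⅑ + r/9)
l(A, J) = 160/3 (l(A, J) = 5*((-⅑ + (⅑)*(-5))*(-1) + 10) = 5*((-⅑ - 5/9)*(-1) + 10) = 5*(-⅔*(-1) + 10) = 5*(⅔ + 10) = 5*(32/3) = 160/3)
l(424 - 476, 522)/P(-802) = 160/(3*((562*(-802)))) = (160/3)/(-450724) = (160/3)*(-1/450724) = -40/338043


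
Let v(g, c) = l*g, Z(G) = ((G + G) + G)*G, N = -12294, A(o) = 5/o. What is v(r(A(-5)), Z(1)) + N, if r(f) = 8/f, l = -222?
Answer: -10518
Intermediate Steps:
Z(G) = 3*G² (Z(G) = (2*G + G)*G = (3*G)*G = 3*G²)
v(g, c) = -222*g
v(r(A(-5)), Z(1)) + N = -1776/(5/(-5)) - 12294 = -1776/(5*(-⅕)) - 12294 = -1776/(-1) - 12294 = -1776*(-1) - 12294 = -222*(-8) - 12294 = 1776 - 12294 = -10518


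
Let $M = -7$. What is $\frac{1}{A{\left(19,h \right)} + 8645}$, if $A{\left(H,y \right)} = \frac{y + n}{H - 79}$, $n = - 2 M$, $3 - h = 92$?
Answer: $\frac{4}{34585} \approx 0.00011566$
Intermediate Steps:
$h = -89$ ($h = 3 - 92 = -89$)
$n = 14$ ($n = \left(-2\right) \left(-7\right) = 14$)
$A{\left(H,y \right)} = \frac{14 + y}{-79 + H}$ ($A{\left(H,y \right)} = \frac{y + 14}{H - 79} = \frac{14 + y}{-79 + H}$)
$\frac{1}{A{\left(19,h \right)} + 8645} = \frac{1}{\frac{14 - 89}{-79 + 19} + 8645} = \frac{1}{\frac{1}{-60} \left(-75\right) + 8645} = \frac{1}{\left(- \frac{1}{60}\right) \left(-75\right) + 8645} = \frac{1}{\frac{5}{4} + 8645} = \frac{1}{\frac{34585}{4}} = \frac{4}{34585}$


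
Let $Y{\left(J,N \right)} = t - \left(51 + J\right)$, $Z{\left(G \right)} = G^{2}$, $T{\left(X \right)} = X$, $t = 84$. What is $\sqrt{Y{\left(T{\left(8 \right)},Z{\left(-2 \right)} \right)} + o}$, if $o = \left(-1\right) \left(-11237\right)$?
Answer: $\sqrt{11262} \approx 106.12$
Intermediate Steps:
$o = 11237$
$Y{\left(J,N \right)} = 33 - J$ ($Y{\left(J,N \right)} = 84 - \left(51 + J\right) = 33 - J$)
$\sqrt{Y{\left(T{\left(8 \right)},Z{\left(-2 \right)} \right)} + o} = \sqrt{\left(33 - 8\right) + 11237} = \sqrt{25 + 11237} = \sqrt{11262}$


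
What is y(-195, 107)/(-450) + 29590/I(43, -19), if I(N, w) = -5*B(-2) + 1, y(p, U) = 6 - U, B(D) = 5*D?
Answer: 4440217/7650 ≈ 580.42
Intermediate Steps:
I(N, w) = 51 (I(N, w) = -25*(-2) + 1 = -5*(-10) + 1 = 50 + 1 = 51)
y(-195, 107)/(-450) + 29590/I(43, -19) = (6 - 1*107)/(-450) + 29590/51 = (6 - 107)*(-1/450) + 29590*(1/51) = -101*(-1/450) + 29590/51 = 101/450 + 29590/51 = 4440217/7650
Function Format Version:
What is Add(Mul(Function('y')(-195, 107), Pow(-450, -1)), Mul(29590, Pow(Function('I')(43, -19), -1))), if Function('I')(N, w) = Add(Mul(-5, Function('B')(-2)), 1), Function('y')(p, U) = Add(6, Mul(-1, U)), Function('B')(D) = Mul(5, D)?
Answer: Rational(4440217, 7650) ≈ 580.42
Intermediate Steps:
Function('I')(N, w) = 51 (Function('I')(N, w) = Add(Mul(-5, Mul(5, -2)), 1) = Add(Mul(-5, -10), 1) = Add(50, 1) = 51)
Add(Mul(Function('y')(-195, 107), Pow(-450, -1)), Mul(29590, Pow(Function('I')(43, -19), -1))) = Add(Mul(Add(6, Mul(-1, 107)), Pow(-450, -1)), Mul(29590, Pow(51, -1))) = Add(Mul(Add(6, -107), Rational(-1, 450)), Mul(29590, Rational(1, 51))) = Add(Mul(-101, Rational(-1, 450)), Rational(29590, 51)) = Add(Rational(101, 450), Rational(29590, 51)) = Rational(4440217, 7650)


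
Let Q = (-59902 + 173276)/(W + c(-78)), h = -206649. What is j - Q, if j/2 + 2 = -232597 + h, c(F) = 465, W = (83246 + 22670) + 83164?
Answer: -166514637694/189545 ≈ -8.7850e+5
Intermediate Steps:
W = 189080 (W = 105916 + 83164 = 189080)
j = -878496 (j = -4 + 2*(-232597 - 206649) = -4 + 2*(-439246) = -4 - 878492 = -878496)
Q = 113374/189545 (Q = (-59902 + 173276)/(189080 + 465) = 113374/189545 ≈ 0.59814)
j - Q = -878496 - 1*113374/189545 = -878496 - 113374/189545 = -166514637694/189545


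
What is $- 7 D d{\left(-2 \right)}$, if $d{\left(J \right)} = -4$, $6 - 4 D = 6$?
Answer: $0$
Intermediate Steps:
$D = 0$ ($D = \frac{3}{2} - \frac{3}{2} = 0$)
$- 7 D d{\left(-2 \right)} = \left(-7\right) 0 \left(-4\right) = 0 \left(-4\right) = 0$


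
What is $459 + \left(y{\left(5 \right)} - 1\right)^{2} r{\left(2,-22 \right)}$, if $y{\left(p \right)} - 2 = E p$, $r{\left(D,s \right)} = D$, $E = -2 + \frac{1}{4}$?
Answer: $\frac{4633}{8} \approx 579.13$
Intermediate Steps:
$E = - \frac{7}{4}$ ($E = -2 + \frac{1}{4} = - \frac{7}{4} \approx -1.75$)
$y{\left(p \right)} = 2 - \frac{7 p}{4}$
$459 + \left(y{\left(5 \right)} - 1\right)^{2} r{\left(2,-22 \right)} = 459 + \left(\left(2 - \frac{35}{4}\right) - 1\right)^{2} \cdot 2 = 459 + \left(- \frac{27}{4} - 1\right)^{2} \cdot 2 = 459 + \left(- \frac{31}{4}\right)^{2} \cdot 2 = 459 + \frac{961}{16} \cdot 2 = 459 + \frac{961}{8} = \frac{4633}{8}$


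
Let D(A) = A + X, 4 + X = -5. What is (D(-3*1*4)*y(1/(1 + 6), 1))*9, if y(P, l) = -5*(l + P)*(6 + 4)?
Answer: 10800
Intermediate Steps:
X = -9 (X = -4 - 5 = -9)
D(A) = -9 + A (D(A) = A - 9 = -9 + A)
y(P, l) = -50*P - 50*l (y(P, l) = -5*(P + l)*10 = -5*(10*P + 10*l) = -50*P - 50*l)
(D(-3*1*4)*y(1/(1 + 6), 1))*9 = ((-9 - 3*1*4)*(-50/(1 + 6) - 50*1))*9 = ((-9 - 3*4)*(-50/7 - 50))*9 = ((-9 - 12)*(-50*⅐ - 50))*9 = -21*(-50/7 - 50)*9 = -21*(-400/7)*9 = 1200*9 = 10800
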